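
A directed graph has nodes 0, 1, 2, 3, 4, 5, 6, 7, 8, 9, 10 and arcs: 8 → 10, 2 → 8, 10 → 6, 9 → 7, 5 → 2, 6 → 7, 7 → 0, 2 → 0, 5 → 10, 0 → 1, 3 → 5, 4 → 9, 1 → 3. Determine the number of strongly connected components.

{0, 1, 2, 3, 5, 6, 7, 8, 10} are all mutually reachable — one SCC of size 9.
{9} is an SCC by itself.
{4} is an SCC by itself.
That gives 3 strongly connected components.

3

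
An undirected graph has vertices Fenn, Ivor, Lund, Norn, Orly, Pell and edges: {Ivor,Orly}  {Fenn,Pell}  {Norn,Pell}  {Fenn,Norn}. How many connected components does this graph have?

3

Lund is isolated — a component by itself.
Starting from Ivor we can reach Ivor, Orly. That is one component of size 2.
Starting from Fenn we can reach Fenn, Norn, Pell. That is one component of size 3.
Total: 3 components.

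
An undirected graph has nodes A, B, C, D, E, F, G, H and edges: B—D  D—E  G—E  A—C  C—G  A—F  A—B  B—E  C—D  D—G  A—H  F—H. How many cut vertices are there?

1

Removing A increases the component count from 1 to 2, so A is a cut vertex.
By contrast removing G leaves 1 component; it is not a cut vertex. No other vertex is a cut vertex either.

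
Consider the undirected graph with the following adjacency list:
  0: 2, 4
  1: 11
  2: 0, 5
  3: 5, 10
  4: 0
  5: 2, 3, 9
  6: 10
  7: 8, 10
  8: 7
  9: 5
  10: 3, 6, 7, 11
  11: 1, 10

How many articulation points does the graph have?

Removing 0 increases the component count from 1 to 2, so 0 is a cut vertex.
Removing 2 increases the component count from 1 to 2, so 2 is a cut vertex.
Removing 3 increases the component count from 1 to 2, so 3 is a cut vertex.
Likewise 5, 7, 10, 11 are cut vertices.
By contrast removing 4 leaves 1 component; it is not a cut vertex. No other vertex is a cut vertex either.

7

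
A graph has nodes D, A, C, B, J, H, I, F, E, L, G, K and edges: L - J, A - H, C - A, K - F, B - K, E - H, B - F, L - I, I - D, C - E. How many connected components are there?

G is isolated — a component by itself.
Starting from B we can reach B, F, K. That is one component of size 3.
Starting from D we can reach D, I, J, L. That is one component of size 4.
Starting from A we can reach A, C, E, H. That is one component of size 4.
Total: 4 components.

4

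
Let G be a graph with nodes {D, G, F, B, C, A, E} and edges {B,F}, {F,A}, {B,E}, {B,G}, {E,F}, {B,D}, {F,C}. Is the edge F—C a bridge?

Yes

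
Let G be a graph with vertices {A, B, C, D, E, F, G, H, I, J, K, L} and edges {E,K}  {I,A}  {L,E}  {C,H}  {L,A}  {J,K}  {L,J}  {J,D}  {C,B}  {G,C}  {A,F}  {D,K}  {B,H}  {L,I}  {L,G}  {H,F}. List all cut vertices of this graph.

L

Removing L increases the component count from 1 to 2, so L is a cut vertex.
By contrast removing B leaves 1 component; it is not a cut vertex. No other vertex is a cut vertex either.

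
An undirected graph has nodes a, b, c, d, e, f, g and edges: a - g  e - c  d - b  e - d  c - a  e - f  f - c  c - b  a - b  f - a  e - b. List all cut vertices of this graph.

Removing a increases the component count from 1 to 2, so a is a cut vertex.
By contrast removing c leaves 1 component; it is not a cut vertex. No other vertex is a cut vertex either.

a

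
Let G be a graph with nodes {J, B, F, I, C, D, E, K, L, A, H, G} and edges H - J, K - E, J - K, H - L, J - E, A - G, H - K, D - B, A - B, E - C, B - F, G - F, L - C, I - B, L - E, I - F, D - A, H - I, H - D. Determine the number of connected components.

1

Starting from A we can reach A, B, C, D, E, F, G, H, I, J, K, L. That is one component of size 12.
Total: 1 component.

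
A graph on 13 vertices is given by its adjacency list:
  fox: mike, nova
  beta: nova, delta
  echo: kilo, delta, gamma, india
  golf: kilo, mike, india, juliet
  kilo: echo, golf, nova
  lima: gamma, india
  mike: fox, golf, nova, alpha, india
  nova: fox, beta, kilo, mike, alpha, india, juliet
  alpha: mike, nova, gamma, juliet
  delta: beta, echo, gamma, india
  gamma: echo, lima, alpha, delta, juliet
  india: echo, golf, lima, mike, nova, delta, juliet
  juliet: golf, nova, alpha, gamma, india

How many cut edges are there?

0

The edges on the cycle india-juliet-golf-kilo-nova-india are not bridges since each lies on that cycle.
Every edge lies on some cycle, so there are no bridges.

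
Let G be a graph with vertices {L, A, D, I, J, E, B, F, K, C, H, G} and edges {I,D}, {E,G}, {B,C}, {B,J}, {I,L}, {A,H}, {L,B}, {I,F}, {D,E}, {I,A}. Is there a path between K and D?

No

The component containing K is {K}, and D is not in it.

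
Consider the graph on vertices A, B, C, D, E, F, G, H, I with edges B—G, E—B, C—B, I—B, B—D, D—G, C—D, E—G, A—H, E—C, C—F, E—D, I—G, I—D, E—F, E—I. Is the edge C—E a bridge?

After removing C—E, the path C-F-E still connects them, so the edge is not a bridge.

No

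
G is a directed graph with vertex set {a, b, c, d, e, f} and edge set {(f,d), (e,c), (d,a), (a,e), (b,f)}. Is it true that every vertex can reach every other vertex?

No

There is no directed path from c to b, so the graph is not strongly connected.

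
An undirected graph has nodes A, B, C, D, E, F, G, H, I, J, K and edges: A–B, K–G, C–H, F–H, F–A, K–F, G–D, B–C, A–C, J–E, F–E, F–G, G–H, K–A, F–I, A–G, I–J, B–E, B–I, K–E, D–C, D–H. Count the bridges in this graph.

The edges on the cycle F-A-B-I-J-E-F are not bridges since each lies on that cycle.
Every edge lies on some cycle, so there are no bridges.

0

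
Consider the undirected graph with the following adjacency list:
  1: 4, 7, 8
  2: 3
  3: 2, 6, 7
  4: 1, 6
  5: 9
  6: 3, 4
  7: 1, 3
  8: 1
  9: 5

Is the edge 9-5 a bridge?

Removing 9-5 leaves no path between 9 and 5: the component count goes from 2 to 3. So it is a bridge.

Yes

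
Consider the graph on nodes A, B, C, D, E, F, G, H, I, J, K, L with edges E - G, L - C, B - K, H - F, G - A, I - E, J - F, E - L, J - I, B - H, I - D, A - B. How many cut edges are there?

4

The edges on the cycle J-I-E-G-A-B-H-F-J are not bridges since each lies on that cycle.
But removing L - C disconnects L from C; removing L - E disconnects L from E; removing I - D disconnects I from D; removing K - B disconnects K from B — these are bridges.
That makes 4 bridges.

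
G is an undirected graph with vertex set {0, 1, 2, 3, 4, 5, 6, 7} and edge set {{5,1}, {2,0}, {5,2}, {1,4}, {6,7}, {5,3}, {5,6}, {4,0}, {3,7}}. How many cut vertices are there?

Removing 5 increases the component count from 1 to 2, so 5 is a cut vertex.
By contrast removing 0 leaves 1 component; it is not a cut vertex. No other vertex is a cut vertex either.

1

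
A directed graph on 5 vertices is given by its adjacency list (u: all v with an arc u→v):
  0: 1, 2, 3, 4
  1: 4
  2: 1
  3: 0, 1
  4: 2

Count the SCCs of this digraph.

{1, 2, 4} are all mutually reachable — one SCC of size 3.
{0, 3} are all mutually reachable — one SCC of size 2.
That gives 2 strongly connected components.

2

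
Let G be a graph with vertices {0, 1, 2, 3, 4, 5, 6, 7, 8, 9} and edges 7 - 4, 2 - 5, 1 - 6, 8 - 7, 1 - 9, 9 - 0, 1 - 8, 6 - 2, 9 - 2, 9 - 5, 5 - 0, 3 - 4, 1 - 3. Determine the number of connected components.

1

Starting from 0 we can reach 0, 1, 2, 3, 4, 5, 6, 7, 8, 9. That is one component of size 10.
Total: 1 component.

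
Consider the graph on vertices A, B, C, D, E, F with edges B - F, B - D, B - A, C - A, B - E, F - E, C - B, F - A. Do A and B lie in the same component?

From A we can reach A, B, C, D, E, F, which includes B.

Yes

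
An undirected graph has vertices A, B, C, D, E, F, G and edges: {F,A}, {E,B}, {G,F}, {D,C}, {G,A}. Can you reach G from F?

From F we can reach A, F, G, which includes G.

Yes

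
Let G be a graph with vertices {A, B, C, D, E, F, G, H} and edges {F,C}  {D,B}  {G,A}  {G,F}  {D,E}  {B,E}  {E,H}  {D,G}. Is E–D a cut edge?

After removing E–D, the path E-B-D still connects them, so the edge is not a bridge.

No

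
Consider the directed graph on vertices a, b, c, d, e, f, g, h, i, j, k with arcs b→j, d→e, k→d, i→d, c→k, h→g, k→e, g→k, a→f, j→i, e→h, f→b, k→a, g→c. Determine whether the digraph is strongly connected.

Yes

From j we can reach every vertex (a, b, c, d, e, f, g, h, i, j, k), and every vertex can reach j (a, b, c, d, e, f, g, h, i, j, k). So the whole graph is one strongly connected component.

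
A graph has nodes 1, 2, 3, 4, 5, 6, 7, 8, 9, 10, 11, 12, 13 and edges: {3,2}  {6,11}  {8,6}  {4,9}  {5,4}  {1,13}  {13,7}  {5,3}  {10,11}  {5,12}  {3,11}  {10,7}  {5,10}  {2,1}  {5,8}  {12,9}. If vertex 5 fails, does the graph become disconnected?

Deleting 5 raises the number of components from 1 to 2, so 5 is a cut vertex.

Yes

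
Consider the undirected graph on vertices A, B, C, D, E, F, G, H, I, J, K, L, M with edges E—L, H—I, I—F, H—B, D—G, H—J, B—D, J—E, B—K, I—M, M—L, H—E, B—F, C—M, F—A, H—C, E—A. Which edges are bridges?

The edges on the cycle H-J-E-H are not bridges since each lies on that cycle.
But removing B—D disconnects B from D; removing B—K disconnects B from K; removing G—D disconnects G from D — these are bridges.

B-D, B-K, D-G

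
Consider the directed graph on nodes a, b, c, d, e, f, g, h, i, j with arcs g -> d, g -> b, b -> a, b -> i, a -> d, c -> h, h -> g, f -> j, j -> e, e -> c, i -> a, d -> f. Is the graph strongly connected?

From f we can reach every vertex (a, b, c, d, e, f, g, h, i, j), and every vertex can reach f (a, b, c, d, e, f, g, h, i, j). So the whole graph is one strongly connected component.

Yes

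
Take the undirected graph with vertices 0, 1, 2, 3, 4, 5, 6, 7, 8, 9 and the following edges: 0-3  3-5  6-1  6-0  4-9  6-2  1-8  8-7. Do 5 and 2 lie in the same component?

From 5 we can reach 0, 1, 2, 3, 5, 6, 7, 8, which includes 2.

Yes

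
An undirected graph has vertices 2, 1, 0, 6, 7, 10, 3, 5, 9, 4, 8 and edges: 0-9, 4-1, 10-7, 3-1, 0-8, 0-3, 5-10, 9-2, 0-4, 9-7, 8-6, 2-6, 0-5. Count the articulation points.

1

Removing 0 increases the component count from 1 to 2, so 0 is a cut vertex.
By contrast removing 2 leaves 1 component; it is not a cut vertex. No other vertex is a cut vertex either.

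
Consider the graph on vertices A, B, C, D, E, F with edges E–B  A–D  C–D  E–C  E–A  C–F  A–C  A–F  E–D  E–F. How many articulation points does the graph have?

1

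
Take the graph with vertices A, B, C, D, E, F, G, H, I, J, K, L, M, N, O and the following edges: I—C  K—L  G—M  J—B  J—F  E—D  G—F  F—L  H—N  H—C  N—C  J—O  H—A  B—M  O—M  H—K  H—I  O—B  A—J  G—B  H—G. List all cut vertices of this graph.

Removing H increases the component count from 2 to 3, so H is a cut vertex.
By contrast removing I leaves 2 components; it is not a cut vertex. No other vertex is a cut vertex either.

H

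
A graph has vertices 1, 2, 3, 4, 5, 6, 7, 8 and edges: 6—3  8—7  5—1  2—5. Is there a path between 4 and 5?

No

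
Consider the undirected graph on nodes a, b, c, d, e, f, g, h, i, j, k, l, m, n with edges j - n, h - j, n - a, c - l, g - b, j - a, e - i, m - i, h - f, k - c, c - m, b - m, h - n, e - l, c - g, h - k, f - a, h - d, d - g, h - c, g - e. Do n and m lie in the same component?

Yes

From n we can reach a, b, c, d, e, f, g, h, i, j, k, l, m, n, which includes m.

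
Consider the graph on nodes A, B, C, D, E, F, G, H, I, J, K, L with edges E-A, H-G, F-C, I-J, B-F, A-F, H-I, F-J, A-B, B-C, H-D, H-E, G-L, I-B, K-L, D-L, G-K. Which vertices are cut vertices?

Removing H increases the component count from 1 to 2, so H is a cut vertex.
By contrast removing A leaves 1 component; it is not a cut vertex. No other vertex is a cut vertex either.

H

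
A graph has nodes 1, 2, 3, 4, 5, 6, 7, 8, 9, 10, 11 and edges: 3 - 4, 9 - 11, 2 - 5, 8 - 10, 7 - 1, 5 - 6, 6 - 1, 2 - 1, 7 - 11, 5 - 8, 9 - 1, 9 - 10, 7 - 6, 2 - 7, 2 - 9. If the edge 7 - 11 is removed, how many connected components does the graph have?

2

7 and 11 are still connected via 7-2-9-11, so the component count stays at 2.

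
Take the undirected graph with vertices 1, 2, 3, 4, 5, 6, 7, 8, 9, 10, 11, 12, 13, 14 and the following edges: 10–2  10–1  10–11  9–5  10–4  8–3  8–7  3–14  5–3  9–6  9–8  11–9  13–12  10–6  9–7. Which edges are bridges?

1-10, 10-2, 10-4, 12-13, 14-3

The edges on the cycle 9-5-3-8-9 are not bridges since each lies on that cycle.
But removing 3–14 disconnects 3 from 14; removing 2–10 disconnects 2 from 10; removing 10–4 disconnects 10 from 4; removing 13–12 disconnects 13 from 12 — these are bridges.
In total 5 edges are bridges.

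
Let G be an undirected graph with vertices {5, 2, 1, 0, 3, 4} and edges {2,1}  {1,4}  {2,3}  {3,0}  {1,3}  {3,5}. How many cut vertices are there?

2

Removing 1 increases the component count from 1 to 2, so 1 is a cut vertex.
Removing 3 increases the component count from 1 to 3, so 3 is a cut vertex.
By contrast removing 5 leaves 1 component; it is not a cut vertex. No other vertex is a cut vertex either.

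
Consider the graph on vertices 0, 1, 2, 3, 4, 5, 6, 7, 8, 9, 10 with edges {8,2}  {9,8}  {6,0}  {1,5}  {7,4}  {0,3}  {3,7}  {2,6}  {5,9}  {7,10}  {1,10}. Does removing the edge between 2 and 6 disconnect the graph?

After removing 2–6, the path 2-8-9-5-1-10-7-3-0-6 still connects them, so the edge is not a bridge.

No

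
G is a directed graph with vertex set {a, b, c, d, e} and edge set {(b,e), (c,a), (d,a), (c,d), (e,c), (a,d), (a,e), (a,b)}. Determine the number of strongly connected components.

1

{a, b, c, d, e} are all mutually reachable — one SCC of size 5.
That gives 1 strongly connected component.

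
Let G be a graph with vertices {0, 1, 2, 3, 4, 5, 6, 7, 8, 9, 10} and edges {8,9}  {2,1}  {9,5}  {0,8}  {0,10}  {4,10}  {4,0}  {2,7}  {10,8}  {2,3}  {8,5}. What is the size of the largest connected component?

6

6 is isolated — a component by itself.
Starting from 1 we can reach 1, 2, 3, 7. That is one component of size 4.
Starting from 0 we can reach 0, 4, 5, 8, 9, 10. That is one component of size 6.
The largest has 6 vertices.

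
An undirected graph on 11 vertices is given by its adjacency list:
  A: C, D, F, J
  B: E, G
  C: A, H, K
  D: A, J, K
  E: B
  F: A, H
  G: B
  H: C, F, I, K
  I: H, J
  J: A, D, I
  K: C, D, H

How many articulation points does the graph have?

1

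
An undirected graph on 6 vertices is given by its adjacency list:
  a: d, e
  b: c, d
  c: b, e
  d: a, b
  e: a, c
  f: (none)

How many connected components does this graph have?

2

f is isolated — a component by itself.
Starting from a we can reach a, b, c, d, e. That is one component of size 5.
Total: 2 components.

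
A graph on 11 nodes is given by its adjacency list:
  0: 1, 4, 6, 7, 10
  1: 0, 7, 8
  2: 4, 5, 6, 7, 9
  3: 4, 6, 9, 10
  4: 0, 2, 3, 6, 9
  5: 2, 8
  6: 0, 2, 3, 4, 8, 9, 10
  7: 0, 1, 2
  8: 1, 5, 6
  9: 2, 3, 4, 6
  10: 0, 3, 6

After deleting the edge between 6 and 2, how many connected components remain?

1

6 and 2 are still connected via 6-9-2, so the component count stays at 1.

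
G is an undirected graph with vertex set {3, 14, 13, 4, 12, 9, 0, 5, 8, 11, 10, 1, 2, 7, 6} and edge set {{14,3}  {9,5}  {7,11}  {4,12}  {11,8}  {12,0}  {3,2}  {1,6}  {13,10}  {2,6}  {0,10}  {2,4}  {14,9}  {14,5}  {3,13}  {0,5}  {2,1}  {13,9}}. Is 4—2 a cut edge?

After removing 4—2, the path 4-12-0-5-14-3-2 still connects them, so the edge is not a bridge.

No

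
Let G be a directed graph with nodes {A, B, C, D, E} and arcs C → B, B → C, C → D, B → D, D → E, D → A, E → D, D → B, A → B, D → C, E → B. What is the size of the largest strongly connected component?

5

{A, B, C, D, E} are all mutually reachable — one SCC of size 5.
The largest has 5 vertices.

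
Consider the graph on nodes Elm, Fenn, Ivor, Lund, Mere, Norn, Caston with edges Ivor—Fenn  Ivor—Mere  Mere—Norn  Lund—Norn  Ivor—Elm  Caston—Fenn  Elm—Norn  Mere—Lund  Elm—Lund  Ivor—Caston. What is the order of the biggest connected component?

Starting from Elm we can reach Elm, Fenn, Ivor, Lund, Mere, Norn, Caston. That is one component of size 7.
The largest has 7 vertices.

7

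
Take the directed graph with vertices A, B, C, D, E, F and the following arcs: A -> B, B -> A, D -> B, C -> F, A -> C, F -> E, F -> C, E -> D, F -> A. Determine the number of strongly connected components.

1

{A, B, C, D, E, F} are all mutually reachable — one SCC of size 6.
That gives 1 strongly connected component.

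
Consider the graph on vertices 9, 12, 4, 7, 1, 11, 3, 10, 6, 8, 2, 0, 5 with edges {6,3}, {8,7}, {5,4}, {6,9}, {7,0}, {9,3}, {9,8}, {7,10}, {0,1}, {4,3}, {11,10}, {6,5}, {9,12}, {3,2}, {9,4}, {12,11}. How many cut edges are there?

3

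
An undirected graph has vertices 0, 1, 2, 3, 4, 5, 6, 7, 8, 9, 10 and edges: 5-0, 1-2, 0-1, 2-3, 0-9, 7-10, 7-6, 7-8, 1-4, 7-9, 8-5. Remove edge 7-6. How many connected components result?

2

Before removal there is 1 component.
7-6 is a bridge — removing it separates 7's side from 6's side.
After removal: 2 components.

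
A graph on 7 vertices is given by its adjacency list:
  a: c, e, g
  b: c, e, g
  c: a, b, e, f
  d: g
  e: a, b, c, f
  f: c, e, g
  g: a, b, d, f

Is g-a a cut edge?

No

After removing g-a, the path g-f-e-a still connects them, so the edge is not a bridge.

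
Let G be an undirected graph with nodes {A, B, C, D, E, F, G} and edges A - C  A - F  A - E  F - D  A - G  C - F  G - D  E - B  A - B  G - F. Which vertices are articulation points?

A

Removing A increases the component count from 1 to 2, so A is a cut vertex.
By contrast removing G leaves 1 component; it is not a cut vertex. No other vertex is a cut vertex either.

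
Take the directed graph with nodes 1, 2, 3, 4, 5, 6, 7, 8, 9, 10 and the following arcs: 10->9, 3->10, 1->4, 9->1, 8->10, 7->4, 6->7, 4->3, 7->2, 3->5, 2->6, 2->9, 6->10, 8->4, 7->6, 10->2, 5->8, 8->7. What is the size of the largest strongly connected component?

10

{1, 2, 3, 4, 5, 6, 7, 8, 9, 10} are all mutually reachable — one SCC of size 10.
The largest has 10 vertices.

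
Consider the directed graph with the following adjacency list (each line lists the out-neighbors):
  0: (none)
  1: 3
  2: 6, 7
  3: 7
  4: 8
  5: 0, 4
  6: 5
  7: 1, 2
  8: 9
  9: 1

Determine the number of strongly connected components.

2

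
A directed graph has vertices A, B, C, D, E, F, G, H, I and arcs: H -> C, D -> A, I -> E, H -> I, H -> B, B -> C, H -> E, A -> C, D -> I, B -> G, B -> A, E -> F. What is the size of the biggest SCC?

1

{D} is an SCC by itself.
{E} is an SCC by itself.
{A} is an SCC by itself.
{G} is an SCC by itself.
{F} is an SCC by itself.
(and 4 more singleton SCCs)
The largest has 1 vertex.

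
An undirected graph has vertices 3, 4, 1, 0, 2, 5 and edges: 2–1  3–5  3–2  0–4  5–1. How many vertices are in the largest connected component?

4

Starting from 0 we can reach 0, 4. That is one component of size 2.
Starting from 1 we can reach 1, 2, 3, 5. That is one component of size 4.
The largest has 4 vertices.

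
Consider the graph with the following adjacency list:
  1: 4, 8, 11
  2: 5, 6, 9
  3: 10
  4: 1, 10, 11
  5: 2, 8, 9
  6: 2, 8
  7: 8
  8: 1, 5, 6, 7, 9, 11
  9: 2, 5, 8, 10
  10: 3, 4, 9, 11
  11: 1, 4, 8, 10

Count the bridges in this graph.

2

The edges on the cycle 9-8-6-2-9 are not bridges since each lies on that cycle.
But removing 3-10 disconnects 3 from 10; removing 8-7 disconnects 8 from 7 — these are bridges.
That makes 2 bridges.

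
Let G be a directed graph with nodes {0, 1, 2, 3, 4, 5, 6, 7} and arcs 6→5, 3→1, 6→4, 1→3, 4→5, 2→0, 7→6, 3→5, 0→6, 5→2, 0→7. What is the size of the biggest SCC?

6

{0, 2, 4, 5, 6, 7} are all mutually reachable — one SCC of size 6.
{1, 3} are all mutually reachable — one SCC of size 2.
The largest has 6 vertices.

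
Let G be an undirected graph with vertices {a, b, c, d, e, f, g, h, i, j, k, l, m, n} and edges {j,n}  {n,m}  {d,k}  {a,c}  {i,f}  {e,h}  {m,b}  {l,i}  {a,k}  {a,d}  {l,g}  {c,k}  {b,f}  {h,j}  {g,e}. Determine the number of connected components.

Starting from a we can reach a, c, d, k. That is one component of size 4.
Starting from b we can reach b, e, f, g, h, i, j, l, m, n. That is one component of size 10.
Total: 2 components.

2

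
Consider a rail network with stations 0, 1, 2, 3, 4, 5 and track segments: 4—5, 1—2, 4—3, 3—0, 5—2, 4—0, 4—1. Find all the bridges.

The edges on the cycle 4-3-0-4 are not bridges since each lies on that cycle.
Every edge lies on some cycle, so there are no bridges.

none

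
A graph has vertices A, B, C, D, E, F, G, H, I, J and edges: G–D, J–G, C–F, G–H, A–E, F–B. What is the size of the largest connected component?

I is isolated — a component by itself.
Starting from A we can reach A, E. That is one component of size 2.
Starting from B we can reach B, C, F. That is one component of size 3.
Starting from D we can reach D, G, H, J. That is one component of size 4.
The largest has 4 vertices.

4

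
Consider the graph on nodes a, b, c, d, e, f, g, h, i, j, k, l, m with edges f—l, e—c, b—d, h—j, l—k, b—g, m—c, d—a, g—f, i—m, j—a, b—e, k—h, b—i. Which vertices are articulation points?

b

Removing b increases the component count from 1 to 2, so b is a cut vertex.
By contrast removing j leaves 1 component; it is not a cut vertex. No other vertex is a cut vertex either.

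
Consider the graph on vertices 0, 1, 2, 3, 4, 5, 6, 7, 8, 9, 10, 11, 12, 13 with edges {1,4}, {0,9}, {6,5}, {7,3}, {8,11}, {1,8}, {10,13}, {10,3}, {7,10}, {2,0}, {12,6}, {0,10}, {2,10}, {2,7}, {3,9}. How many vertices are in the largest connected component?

Starting from 5 we can reach 5, 6, 12. That is one component of size 3.
Starting from 1 we can reach 1, 4, 8, 11. That is one component of size 4.
Starting from 0 we can reach 0, 2, 3, 7, 9, 10, 13. That is one component of size 7.
The largest has 7 vertices.

7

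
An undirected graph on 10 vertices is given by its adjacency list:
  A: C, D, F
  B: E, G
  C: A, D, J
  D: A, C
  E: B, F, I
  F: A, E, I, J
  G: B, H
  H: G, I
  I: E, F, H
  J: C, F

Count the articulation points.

1

Removing F increases the component count from 1 to 2, so F is a cut vertex.
By contrast removing C leaves 1 component; it is not a cut vertex. No other vertex is a cut vertex either.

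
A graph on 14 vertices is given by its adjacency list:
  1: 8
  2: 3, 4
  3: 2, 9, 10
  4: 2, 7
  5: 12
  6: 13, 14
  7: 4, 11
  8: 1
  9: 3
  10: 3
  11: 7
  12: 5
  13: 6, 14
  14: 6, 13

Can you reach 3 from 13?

The component containing 13 is {6, 13, 14}, and 3 is not in it.

No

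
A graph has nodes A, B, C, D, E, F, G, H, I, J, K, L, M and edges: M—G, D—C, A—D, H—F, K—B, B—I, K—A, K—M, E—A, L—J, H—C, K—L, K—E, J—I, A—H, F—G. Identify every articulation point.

K

Removing K increases the component count from 1 to 2, so K is a cut vertex.
By contrast removing A leaves 1 component; it is not a cut vertex. No other vertex is a cut vertex either.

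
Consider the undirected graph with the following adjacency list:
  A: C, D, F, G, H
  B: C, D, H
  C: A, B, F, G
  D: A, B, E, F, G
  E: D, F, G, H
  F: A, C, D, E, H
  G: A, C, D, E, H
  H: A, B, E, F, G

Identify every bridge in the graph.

none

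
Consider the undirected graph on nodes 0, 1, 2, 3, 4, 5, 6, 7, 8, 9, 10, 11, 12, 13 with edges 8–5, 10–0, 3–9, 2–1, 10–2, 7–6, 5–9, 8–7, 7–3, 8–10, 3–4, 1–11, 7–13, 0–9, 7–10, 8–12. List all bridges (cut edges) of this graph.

1-11, 1-2, 10-2, 12-8, 13-7, 3-4, 6-7

The edges on the cycle 8-7-3-9-0-10-8 are not bridges since each lies on that cycle.
But removing 10–2 disconnects 10 from 2; removing 1–2 disconnects 1 from 2; removing 13–7 disconnects 13 from 7; removing 3–4 disconnects 3 from 4 — these are bridges.
In total 7 edges are bridges.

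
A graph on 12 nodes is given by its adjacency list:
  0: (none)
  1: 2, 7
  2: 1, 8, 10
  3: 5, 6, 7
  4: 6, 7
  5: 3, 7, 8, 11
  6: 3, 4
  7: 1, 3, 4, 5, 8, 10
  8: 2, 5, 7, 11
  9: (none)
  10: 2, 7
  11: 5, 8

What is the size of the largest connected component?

0 is isolated — a component by itself.
9 is isolated — a component by itself.
Starting from 1 we can reach 1, 2, 3, 4, 5, 6, 7, 8, 10, 11. That is one component of size 10.
The largest has 10 vertices.

10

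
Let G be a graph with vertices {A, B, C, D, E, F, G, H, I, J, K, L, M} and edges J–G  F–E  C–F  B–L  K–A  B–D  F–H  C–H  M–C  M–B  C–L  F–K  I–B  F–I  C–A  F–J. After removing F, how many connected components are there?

With F gone, the remaining components are: {E}; {G, J}; {A, B, C, D, H, I, K, L, M}.
That is 3 components.

3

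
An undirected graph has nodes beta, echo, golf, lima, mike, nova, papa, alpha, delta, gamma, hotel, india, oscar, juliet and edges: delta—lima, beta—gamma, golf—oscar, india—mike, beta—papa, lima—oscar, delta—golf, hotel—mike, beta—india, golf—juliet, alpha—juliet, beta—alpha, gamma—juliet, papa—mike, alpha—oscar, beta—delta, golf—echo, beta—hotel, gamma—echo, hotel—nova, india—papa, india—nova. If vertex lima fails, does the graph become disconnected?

No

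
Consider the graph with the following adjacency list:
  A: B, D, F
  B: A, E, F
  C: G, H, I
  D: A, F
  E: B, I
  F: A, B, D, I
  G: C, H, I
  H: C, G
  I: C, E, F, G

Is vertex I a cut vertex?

Deleting I raises the number of components from 1 to 2, so I is a cut vertex.

Yes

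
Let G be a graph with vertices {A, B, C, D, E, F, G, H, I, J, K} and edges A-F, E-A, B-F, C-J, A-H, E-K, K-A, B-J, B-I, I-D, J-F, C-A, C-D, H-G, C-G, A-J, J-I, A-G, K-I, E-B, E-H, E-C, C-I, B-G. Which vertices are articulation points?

none

Removing B, for instance, still leaves 1 component. No single vertex removal increases the component count — the graph has no articulation points.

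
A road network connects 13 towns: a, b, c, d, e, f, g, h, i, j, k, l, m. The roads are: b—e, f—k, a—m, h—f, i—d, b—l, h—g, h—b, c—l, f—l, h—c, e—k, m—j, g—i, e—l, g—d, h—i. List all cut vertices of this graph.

h, m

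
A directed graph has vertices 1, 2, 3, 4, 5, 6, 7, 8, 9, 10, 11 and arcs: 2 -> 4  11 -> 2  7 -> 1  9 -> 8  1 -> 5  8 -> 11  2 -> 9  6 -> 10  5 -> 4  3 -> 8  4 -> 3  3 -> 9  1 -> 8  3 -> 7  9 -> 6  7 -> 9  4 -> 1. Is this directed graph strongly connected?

No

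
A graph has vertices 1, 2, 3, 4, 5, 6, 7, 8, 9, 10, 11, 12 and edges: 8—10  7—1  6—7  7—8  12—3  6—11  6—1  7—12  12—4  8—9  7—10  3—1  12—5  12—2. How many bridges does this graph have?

The edges on the cycle 7-8-10-7 are not bridges since each lies on that cycle.
But removing 9—8 disconnects 9 from 8; removing 5—12 disconnects 5 from 12; removing 12—4 disconnects 12 from 4; removing 11—6 disconnects 11 from 6 — these are bridges.
In total 5 edges are bridges.

5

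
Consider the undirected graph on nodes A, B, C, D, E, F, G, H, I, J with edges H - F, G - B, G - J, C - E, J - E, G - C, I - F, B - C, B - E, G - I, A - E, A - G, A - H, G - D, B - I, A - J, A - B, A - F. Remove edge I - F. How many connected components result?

1

I and F are still connected via I-G-A-F, so the component count stays at 1.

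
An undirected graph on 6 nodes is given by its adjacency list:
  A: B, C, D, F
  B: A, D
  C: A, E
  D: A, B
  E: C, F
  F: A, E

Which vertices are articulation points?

A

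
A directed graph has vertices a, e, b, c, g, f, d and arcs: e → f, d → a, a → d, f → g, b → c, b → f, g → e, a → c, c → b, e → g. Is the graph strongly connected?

No

There is no directed path from f to b, so the graph is not strongly connected.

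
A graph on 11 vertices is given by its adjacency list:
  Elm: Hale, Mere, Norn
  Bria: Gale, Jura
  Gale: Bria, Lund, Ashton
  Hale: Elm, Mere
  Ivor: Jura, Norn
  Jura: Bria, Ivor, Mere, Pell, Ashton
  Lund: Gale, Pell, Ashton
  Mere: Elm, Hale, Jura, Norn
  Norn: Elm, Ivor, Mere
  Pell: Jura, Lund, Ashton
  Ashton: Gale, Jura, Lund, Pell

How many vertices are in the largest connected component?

Starting from Elm we can reach Elm, Bria, Gale, Hale, Ivor, Jura, Lund, Mere, Norn, Pell, Ashton. That is one component of size 11.
The largest has 11 vertices.

11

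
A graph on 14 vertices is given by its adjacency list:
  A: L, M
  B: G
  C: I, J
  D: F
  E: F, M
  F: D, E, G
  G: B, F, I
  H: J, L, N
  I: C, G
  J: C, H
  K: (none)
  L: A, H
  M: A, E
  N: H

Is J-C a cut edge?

No

After removing J-C, the path J-H-L-A-M-E-F-G-I-C still connects them, so the edge is not a bridge.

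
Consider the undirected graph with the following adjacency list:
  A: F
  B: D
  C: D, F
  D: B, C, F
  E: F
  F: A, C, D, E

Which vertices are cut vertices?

Removing D increases the component count from 1 to 2, so D is a cut vertex.
Removing F increases the component count from 1 to 3, so F is a cut vertex.
By contrast removing E leaves 1 component; it is not a cut vertex. No other vertex is a cut vertex either.

D, F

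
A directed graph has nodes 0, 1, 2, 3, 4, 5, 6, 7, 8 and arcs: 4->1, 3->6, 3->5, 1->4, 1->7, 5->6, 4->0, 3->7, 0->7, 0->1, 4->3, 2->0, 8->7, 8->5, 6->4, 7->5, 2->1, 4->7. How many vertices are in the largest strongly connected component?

7

{0, 1, 3, 4, 5, 6, 7} are all mutually reachable — one SCC of size 7.
{8} is an SCC by itself.
{2} is an SCC by itself.
The largest has 7 vertices.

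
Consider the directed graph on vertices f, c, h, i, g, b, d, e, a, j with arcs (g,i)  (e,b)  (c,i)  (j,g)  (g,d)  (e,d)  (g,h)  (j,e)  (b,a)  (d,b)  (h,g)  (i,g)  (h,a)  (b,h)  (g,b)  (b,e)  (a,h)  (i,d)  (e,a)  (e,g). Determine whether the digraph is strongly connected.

There is no directed path from c to f, so the graph is not strongly connected.

No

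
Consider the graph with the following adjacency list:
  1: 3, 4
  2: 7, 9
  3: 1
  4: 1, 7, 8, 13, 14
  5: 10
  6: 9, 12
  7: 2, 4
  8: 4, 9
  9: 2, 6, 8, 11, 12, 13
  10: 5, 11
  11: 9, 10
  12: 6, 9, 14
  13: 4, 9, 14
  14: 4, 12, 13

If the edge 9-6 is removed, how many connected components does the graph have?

9 and 6 are still connected via 9-12-6, so the component count stays at 1.

1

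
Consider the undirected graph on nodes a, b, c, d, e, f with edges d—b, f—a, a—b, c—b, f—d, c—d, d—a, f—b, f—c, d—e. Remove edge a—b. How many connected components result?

1

a and b are still connected via a-f-b, so the component count stays at 1.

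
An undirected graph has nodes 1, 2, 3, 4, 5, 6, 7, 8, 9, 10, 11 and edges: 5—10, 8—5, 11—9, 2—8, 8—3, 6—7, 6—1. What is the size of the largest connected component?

4 is isolated — a component by itself.
Starting from 9 we can reach 9, 11. That is one component of size 2.
Starting from 1 we can reach 1, 6, 7. That is one component of size 3.
Starting from 2 we can reach 2, 3, 5, 8, 10. That is one component of size 5.
The largest has 5 vertices.

5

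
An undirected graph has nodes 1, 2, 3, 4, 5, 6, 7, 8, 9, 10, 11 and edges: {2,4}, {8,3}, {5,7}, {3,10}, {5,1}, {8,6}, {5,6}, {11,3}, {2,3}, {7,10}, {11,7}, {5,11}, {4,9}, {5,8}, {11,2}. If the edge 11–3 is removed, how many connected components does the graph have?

11 and 3 are still connected via 11-2-3, so the component count stays at 1.

1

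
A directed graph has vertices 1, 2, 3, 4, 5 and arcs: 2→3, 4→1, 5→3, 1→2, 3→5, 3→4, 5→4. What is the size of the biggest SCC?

5

{1, 2, 3, 4, 5} are all mutually reachable — one SCC of size 5.
The largest has 5 vertices.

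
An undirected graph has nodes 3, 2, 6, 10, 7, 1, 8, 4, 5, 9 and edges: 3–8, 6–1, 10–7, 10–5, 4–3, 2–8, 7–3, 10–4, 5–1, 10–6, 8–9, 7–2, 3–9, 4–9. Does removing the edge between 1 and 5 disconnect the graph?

No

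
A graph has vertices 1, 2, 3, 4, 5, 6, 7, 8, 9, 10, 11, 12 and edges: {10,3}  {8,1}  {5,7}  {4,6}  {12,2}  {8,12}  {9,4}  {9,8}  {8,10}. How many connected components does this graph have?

11 is isolated — a component by itself.
Starting from 5 we can reach 5, 7. That is one component of size 2.
Starting from 1 we can reach 1, 2, 3, 4, 6, 8, 9, 10, 12. That is one component of size 9.
Total: 3 components.

3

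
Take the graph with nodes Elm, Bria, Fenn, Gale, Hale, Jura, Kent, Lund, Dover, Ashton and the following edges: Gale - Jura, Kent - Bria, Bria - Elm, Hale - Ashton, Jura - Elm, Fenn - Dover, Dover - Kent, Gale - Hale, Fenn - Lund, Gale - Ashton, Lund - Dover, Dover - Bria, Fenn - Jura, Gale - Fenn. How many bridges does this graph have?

The edges on the cycle Gale-Hale-Ashton-Gale are not bridges since each lies on that cycle.
Every edge lies on some cycle, so there are no bridges.

0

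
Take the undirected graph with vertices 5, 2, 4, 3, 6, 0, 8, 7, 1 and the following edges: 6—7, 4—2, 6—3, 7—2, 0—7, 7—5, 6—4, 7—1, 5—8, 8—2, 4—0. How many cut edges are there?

The edges on the cycle 7-5-8-2-7 are not bridges since each lies on that cycle.
But removing 7—1 disconnects 7 from 1; removing 3—6 disconnects 3 from 6 — these are bridges.
That makes 2 bridges.

2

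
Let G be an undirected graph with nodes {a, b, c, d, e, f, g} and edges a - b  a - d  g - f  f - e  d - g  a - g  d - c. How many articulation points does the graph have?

Removing a increases the component count from 1 to 2, so a is a cut vertex.
Removing d increases the component count from 1 to 2, so d is a cut vertex.
Removing f increases the component count from 1 to 2, so f is a cut vertex.
Likewise g is a cut vertex.
By contrast removing c leaves 1 component; it is not a cut vertex. No other vertex is a cut vertex either.

4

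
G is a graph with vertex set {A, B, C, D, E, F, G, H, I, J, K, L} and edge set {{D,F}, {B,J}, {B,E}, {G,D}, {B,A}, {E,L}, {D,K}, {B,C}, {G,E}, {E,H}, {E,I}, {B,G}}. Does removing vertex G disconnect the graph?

Deleting G raises the number of components from 1 to 2, so G is a cut vertex.

Yes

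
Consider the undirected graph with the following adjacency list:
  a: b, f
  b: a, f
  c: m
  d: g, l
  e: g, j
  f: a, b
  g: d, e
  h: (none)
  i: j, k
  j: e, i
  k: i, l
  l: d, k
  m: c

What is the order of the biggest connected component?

h is isolated — a component by itself.
Starting from c we can reach c, m. That is one component of size 2.
Starting from a we can reach a, b, f. That is one component of size 3.
Starting from d we can reach d, e, g, i, j, k, l. That is one component of size 7.
The largest has 7 vertices.

7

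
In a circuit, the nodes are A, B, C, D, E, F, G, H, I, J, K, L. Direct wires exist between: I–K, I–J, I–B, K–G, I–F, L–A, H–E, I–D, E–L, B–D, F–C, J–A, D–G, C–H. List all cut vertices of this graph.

I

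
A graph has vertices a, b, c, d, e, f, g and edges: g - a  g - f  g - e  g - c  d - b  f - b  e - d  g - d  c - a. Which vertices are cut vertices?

Removing g increases the component count from 1 to 2, so g is a cut vertex.
By contrast removing f leaves 1 component; it is not a cut vertex. No other vertex is a cut vertex either.

g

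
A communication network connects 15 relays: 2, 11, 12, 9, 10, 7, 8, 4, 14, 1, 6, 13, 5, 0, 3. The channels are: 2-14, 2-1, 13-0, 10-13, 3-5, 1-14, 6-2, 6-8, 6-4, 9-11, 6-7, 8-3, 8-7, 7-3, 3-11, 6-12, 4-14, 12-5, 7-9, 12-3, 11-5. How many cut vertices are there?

Removing 6 increases the component count from 2 to 3, so 6 is a cut vertex.
Removing 13 increases the component count from 2 to 3, so 13 is a cut vertex.
By contrast removing 8 leaves 2 components; it is not a cut vertex. No other vertex is a cut vertex either.

2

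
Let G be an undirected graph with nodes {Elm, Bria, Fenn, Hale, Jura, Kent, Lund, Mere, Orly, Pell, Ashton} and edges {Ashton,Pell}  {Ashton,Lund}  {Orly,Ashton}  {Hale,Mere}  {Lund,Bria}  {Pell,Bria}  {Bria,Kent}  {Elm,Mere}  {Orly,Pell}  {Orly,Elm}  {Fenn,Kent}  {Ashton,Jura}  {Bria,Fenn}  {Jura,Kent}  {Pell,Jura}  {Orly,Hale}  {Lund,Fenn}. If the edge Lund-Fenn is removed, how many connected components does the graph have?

1

Lund and Fenn are still connected via Lund-Bria-Fenn, so the component count stays at 1.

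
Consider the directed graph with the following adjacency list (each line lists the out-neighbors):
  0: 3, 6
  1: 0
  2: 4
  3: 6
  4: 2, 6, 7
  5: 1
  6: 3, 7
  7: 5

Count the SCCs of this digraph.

2

{0, 1, 3, 5, 6, 7} are all mutually reachable — one SCC of size 6.
{2, 4} are all mutually reachable — one SCC of size 2.
That gives 2 strongly connected components.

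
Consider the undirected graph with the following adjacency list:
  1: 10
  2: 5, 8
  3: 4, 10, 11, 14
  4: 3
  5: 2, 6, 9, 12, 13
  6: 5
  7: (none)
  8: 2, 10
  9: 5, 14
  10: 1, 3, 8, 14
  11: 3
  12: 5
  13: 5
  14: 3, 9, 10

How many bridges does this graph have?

6

The edges on the cycle 14-10-3-14 are not bridges since each lies on that cycle.
But removing 6-5 disconnects 6 from 5; removing 3-11 disconnects 3 from 11; removing 5-13 disconnects 5 from 13; removing 5-12 disconnects 5 from 12 — these are bridges.
In total 6 edges are bridges.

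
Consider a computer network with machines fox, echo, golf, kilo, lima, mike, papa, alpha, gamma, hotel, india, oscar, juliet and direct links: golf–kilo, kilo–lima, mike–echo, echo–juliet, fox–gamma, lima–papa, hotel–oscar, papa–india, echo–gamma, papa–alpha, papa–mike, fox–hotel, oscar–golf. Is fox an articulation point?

No

Deleting fox leaves 1 component (was 1) (its neighbors gamma, hotel remain connected to each other), so fox is not a cut vertex.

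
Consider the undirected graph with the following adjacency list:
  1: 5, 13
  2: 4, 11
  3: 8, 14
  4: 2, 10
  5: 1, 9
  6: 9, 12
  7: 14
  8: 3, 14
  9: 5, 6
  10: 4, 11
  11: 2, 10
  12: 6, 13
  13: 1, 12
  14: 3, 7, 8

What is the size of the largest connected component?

Starting from 2 we can reach 2, 4, 10, 11. That is one component of size 4.
Starting from 3 we can reach 3, 7, 8, 14. That is one component of size 4.
Starting from 1 we can reach 1, 5, 6, 9, 12, 13. That is one component of size 6.
The largest has 6 vertices.

6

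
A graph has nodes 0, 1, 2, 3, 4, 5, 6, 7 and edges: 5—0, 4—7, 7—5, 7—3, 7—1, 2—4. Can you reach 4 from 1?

Yes

From 1 we can reach 0, 1, 2, 3, 4, 5, 7, which includes 4.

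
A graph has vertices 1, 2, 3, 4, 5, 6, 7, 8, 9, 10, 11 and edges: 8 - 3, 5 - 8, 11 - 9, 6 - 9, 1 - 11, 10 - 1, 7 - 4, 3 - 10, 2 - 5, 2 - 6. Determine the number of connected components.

Starting from 4 we can reach 4, 7. That is one component of size 2.
Starting from 1 we can reach 1, 2, 3, 5, 6, 8, 9, 10, 11. That is one component of size 9.
Total: 2 components.

2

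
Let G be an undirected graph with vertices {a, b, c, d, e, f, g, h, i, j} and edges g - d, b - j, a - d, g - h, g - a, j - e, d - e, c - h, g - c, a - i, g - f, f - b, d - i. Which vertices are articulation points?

g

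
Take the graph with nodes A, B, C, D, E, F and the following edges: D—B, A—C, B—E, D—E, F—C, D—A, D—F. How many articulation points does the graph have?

Removing D increases the component count from 1 to 2, so D is a cut vertex.
By contrast removing B leaves 1 component; it is not a cut vertex. No other vertex is a cut vertex either.

1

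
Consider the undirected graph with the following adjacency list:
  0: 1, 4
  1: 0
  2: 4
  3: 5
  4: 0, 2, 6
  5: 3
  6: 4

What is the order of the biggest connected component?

5

Starting from 3 we can reach 3, 5. That is one component of size 2.
Starting from 0 we can reach 0, 1, 2, 4, 6. That is one component of size 5.
The largest has 5 vertices.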